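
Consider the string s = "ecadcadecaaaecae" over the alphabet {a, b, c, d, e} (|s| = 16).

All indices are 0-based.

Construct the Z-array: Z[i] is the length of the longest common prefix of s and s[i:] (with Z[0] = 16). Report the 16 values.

[16, 0, 0, 0, 0, 0, 0, 3, 0, 0, 0, 0, 3, 0, 0, 1]

Z[0]=16
i=1: outside box; Z[1]=0
i=2: outside box; Z[2]=0
i=3: outside box; Z[3]=0
i=4: outside box; Z[4]=0
i=5: outside box; Z[5]=0
i=6: outside box; Z[6]=0
i=7: outside box; Z[7]=3 grow→box=[7,10)
i=8: min(r-i=2, Z[1]=0)=0; Z[8]=0
i=9: min(r-i=1, Z[2]=0)=0; Z[9]=0
i=10: outside box; Z[10]=0
i=11: outside box; Z[11]=0
i=12: outside box; Z[12]=3 grow→box=[12,15)
i=13: min(r-i=2, Z[1]=0)=0; Z[13]=0
i=14: min(r-i=1, Z[2]=0)=0; Z[14]=0
i=15: outside box; Z[15]=1 grow→box=[15,16)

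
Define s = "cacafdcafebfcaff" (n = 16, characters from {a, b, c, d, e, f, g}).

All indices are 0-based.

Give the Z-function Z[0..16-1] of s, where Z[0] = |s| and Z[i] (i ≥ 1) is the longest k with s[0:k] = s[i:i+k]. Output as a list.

[16, 0, 2, 0, 0, 0, 2, 0, 0, 0, 0, 0, 2, 0, 0, 0]

Z[0]=16
i=1: outside box; Z[1]=0
i=2: outside box; Z[2]=2 scan→box=[2,4)
i=3: min(r-i=1, Z[1]=0)=0; Z[3]=0
i=4: outside box; Z[4]=0
i=5: outside box; Z[5]=0
i=6: outside box; Z[6]=2 scan→box=[6,8)
i=7: min(r-i=1, Z[1]=0)=0; Z[7]=0
i=8: outside box; Z[8]=0
i=9: outside box; Z[9]=0
i=10: outside box; Z[10]=0
i=11: outside box; Z[11]=0
i=12: outside box; Z[12]=2 scan→box=[12,14)
i=13: min(r-i=1, Z[1]=0)=0; Z[13]=0
i=14: outside box; Z[14]=0
i=15: outside box; Z[15]=0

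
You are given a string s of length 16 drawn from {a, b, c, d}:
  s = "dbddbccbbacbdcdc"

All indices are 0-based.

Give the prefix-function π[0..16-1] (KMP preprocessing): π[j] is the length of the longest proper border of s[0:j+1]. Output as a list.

π[0] = 0
j=1 s[j]='b': π[1]=0 (border '')
j=2 s[j]='d': π[2]=1 (border 'd')
j=3 s[j]='d': k: 1→0; π[3]=1 (border 'd')
j=4 s[j]='b': π[4]=2 (border 'db')
j=5 s[j]='c': k: 2→0; π[5]=0 (border '')
j=6 s[j]='c': π[6]=0 (border '')
j=7 s[j]='b': π[7]=0 (border '')
j=8 s[j]='b': π[8]=0 (border '')
j=9 s[j]='a': π[9]=0 (border '')
j=10 s[j]='c': π[10]=0 (border '')
j=11 s[j]='b': π[11]=0 (border '')
j=12 s[j]='d': π[12]=1 (border 'd')
j=13 s[j]='c': k: 1→0; π[13]=0 (border '')
j=14 s[j]='d': π[14]=1 (border 'd')
j=15 s[j]='c': k: 1→0; π[15]=0 (border '')

[0, 0, 1, 1, 2, 0, 0, 0, 0, 0, 0, 0, 1, 0, 1, 0]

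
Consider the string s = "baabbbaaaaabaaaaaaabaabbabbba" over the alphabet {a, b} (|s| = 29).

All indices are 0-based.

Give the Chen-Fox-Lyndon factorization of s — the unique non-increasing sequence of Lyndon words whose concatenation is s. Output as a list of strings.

emit factor 1: 'b' (i=0, period=1)
emit factor 2: 'aabbb' (i=1, period=5)
emit factor 3: 'aaaaab' (i=6, period=6)
emit factor 4: 'aaaaaaabaabbabbb' (i=12, period=16)
emit factor 5: 'a' (i=28, period=1)

["b", "aabbb", "aaaaab", "aaaaaaabaabbabbb", "a"]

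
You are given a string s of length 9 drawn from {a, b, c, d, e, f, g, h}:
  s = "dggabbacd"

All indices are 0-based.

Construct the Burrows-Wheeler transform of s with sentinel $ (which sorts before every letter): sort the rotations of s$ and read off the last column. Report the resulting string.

rank  rotation    last
    0  $dggabbacd  d
    1  abbacd$dgg  g
    2  acd$dggabb  b
    3  bacd$dggab  b
    4  bbacd$dgga  a
    5  cd$dggabba  a
    6  d$dggabbac  c
    7  dggabbacd$  $
    8  gabbacd$dg  g
    9  ggabbacd$d  d

dgbbaac$gd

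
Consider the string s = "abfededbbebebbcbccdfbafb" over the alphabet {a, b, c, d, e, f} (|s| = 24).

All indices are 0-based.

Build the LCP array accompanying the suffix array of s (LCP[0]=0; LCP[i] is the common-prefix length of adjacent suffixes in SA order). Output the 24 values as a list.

rank→(start, suffix):
  0 → (0, 'abfededbbebebbcbccdfbafb')
  1 → (21, 'afb')
  2 → (23, 'b')
  3 → (20, 'bafb')
  4 → (12, 'bbcbccdfbafb')
  5 → (7, 'bbebebbcbccdfbafb')
  6 → (13, 'bcbccdfbafb')
  7 → (15, 'bccdfbafb')
  8 → (10, 'bebbcbccdfbafb')
  9 → (8, 'bebebbcbccdfbafb')
  10 → (1, 'bfededbbebebbcbccdfbafb')
  11 → (14, 'cbccdfbafb')
  12 → (16, 'ccdfbafb')
  13 → (17, 'cdfbafb')
  14 → (6, 'dbbebebbcbccdfbafb')
  15 → (4, 'dedbbebebbcbccdfbafb')
  16 → (18, 'dfbafb')
  17 → (11, 'ebbcbccdfbafb')
  18 → (9, 'ebebbcbccdfbafb')
  19 → (5, 'edbbebebbcbccdfbafb')
  20 → (3, 'ededbbebebbcbccdfbafb')
  21 → (22, 'fb')
  22 → (19, 'fbafb')
  23 → (2, 'fededbbebebbcbccdfbafb')

SA = [0, 21, 23, 20, 12, 7, 13, 15, 10, 8, 1, 14, 16, 17, 6, 4, 18, 11, 9, 5, 3, 22, 19, 2]
rank  pair      lcp
   1  s[0:],s[21:]  1  'a'
   2  s[21:],s[23:]  0  ''
   3  s[23:],s[20:]  1  'b'
   4  s[20:],s[12:]  1  'b'
   5  s[12:],s[7:]  2  'bb'
   6  s[7:],s[13:]  1  'b'
   7  s[13:],s[15:]  2  'bc'
   8  s[15:],s[10:]  1  'b'
   9  s[10:],s[8:]  3  'beb'
  10  s[8:],s[1:]  1  'b'
  11  s[1:],s[14:]  0  ''
  12  s[14:],s[16:]  1  'c'
  13  s[16:],s[17:]  1  'c'
  14  s[17:],s[6:]  0  ''
  15  s[6:],s[4:]  1  'd'
  16  s[4:],s[18:]  1  'd'
  17  s[18:],s[11:]  0  ''
  18  s[11:],s[9:]  2  'eb'
  19  s[9:],s[5:]  1  'e'
  20  s[5:],s[3:]  2  'ed'
  21  s[3:],s[22:]  0  ''
  22  s[22:],s[19:]  2  'fb'
  23  s[19:],s[2:]  1  'f'

[0, 1, 0, 1, 1, 2, 1, 2, 1, 3, 1, 0, 1, 1, 0, 1, 1, 0, 2, 1, 2, 0, 2, 1]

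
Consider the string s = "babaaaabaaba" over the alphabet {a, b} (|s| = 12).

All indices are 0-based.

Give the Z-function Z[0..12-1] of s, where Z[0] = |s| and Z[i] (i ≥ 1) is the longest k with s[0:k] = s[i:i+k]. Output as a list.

Z[0]=12
i=1: i≥r, start 0; Z[1]=0
i=2: i≥r, start 0; Z[2]=2 grow→box=[2,4)
i=3: min(r-i=1, Z[1]=0)=0; Z[3]=0
i=4: i≥r, start 0; Z[4]=0
i=5: i≥r, start 0; Z[5]=0
i=6: i≥r, start 0; Z[6]=0
i=7: i≥r, start 0; Z[7]=2 grow→box=[7,9)
i=8: min(r-i=1, Z[1]=0)=0; Z[8]=0
i=9: i≥r, start 0; Z[9]=0
i=10: i≥r, start 0; Z[10]=2 grow→box=[10,12)
i=11: min(r-i=1, Z[1]=0)=0; Z[11]=0

[12, 0, 2, 0, 0, 0, 0, 2, 0, 0, 2, 0]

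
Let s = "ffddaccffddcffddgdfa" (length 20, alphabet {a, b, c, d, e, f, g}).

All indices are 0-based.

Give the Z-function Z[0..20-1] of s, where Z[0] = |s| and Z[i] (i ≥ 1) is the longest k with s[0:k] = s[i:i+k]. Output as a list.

[20, 1, 0, 0, 0, 0, 0, 4, 1, 0, 0, 0, 4, 1, 0, 0, 0, 0, 1, 0]

Z[0]=20
i=1: fresh scan; Z[1]=1 scan→box=[1,2)
i=2: fresh scan; Z[2]=0
i=3: fresh scan; Z[3]=0
i=4: fresh scan; Z[4]=0
i=5: fresh scan; Z[5]=0
i=6: fresh scan; Z[6]=0
i=7: fresh scan; Z[7]=4 scan→box=[7,11)
i=8: min(r-i=3, Z[1]=1)=1; Z[8]=1
i=9: min(r-i=2, Z[2]=0)=0; Z[9]=0
i=10: min(r-i=1, Z[3]=0)=0; Z[10]=0
i=11: fresh scan; Z[11]=0
i=12: fresh scan; Z[12]=4 scan→box=[12,16)
i=13: min(r-i=3, Z[1]=1)=1; Z[13]=1
i=14: min(r-i=2, Z[2]=0)=0; Z[14]=0
i=15: min(r-i=1, Z[3]=0)=0; Z[15]=0
i=16: fresh scan; Z[16]=0
i=17: fresh scan; Z[17]=0
i=18: fresh scan; Z[18]=1 scan→box=[18,19)
i=19: fresh scan; Z[19]=0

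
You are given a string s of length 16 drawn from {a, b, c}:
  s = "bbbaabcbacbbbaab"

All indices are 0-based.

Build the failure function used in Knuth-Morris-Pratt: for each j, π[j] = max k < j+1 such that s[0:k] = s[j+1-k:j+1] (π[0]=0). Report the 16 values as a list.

π[0] = 0
j=1 s[j]='b': π[1]=1 (border 'b')
j=2 s[j]='b': π[2]=2 (border 'bb')
j=3 s[j]='a': k: 2→1→0; π[3]=0 (border '')
j=4 s[j]='a': π[4]=0 (border '')
j=5 s[j]='b': π[5]=1 (border 'b')
j=6 s[j]='c': k: 1→0; π[6]=0 (border '')
j=7 s[j]='b': π[7]=1 (border 'b')
j=8 s[j]='a': k: 1→0; π[8]=0 (border '')
j=9 s[j]='c': π[9]=0 (border '')
j=10 s[j]='b': π[10]=1 (border 'b')
j=11 s[j]='b': π[11]=2 (border 'bb')
j=12 s[j]='b': π[12]=3 (border 'bbb')
j=13 s[j]='a': π[13]=4 (border 'bbba')
j=14 s[j]='a': π[14]=5 (border 'bbbaa')
j=15 s[j]='b': π[15]=6 (border 'bbbaab')

[0, 1, 2, 0, 0, 1, 0, 1, 0, 0, 1, 2, 3, 4, 5, 6]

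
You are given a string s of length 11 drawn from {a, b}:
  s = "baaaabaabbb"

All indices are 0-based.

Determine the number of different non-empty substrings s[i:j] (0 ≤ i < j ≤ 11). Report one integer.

rank | idx | suffix
   0 |   1 | aaaabaabbb
   1 |   2 | aaabaabbb
   2 |   3 | aabaabbb
   3 |   6 | aabbb
   4 |   4 | abaabbb
   5 |   7 | abbb
   6 |  10 | b
   7 |   0 | baaaabaabbb
   8 |   5 | baabbb
   9 |   9 | bb
  10 |   8 | bbb

SA = [1, 2, 3, 6, 4, 7, 10, 0, 5, 9, 8]
i: (SA[i-1],SA[i]) lcp shared
  1: (1,2) 3 'aaa'
  2: (2,3) 2 'aa'
  3: (3,6) 3 'aab'
  4: (6,4) 1 'a'
  5: (4,7) 2 'ab'
  6: (7,10) 0 ''
  7: (10,0) 1 'b'
  8: (0,5) 3 'baa'
  9: (5,9) 1 'b'
  10: (9,8) 2 'bb'

n(n+1)/2 = 11·12/2 = 66
Σ LCP = 0 + 3 + 2 + 3 + 1 + 2 + 0 + 1 + 3 + 1 + 2 = 18
distinct = 66 − 18 = 48

48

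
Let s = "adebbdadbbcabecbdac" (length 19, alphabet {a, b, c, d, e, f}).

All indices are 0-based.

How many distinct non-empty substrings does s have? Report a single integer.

rank | idx | suffix
   0 |  11 | abecbdac
   1 |  17 | ac
   2 |   6 | adbbcabecbdac
   3 |   0 | adebbdadbbcabecbdac
   4 |   8 | bbcabecbdac
   5 |   3 | bbdadbbcabecbdac
   6 |   9 | bcabecbdac
   7 |  15 | bdac
   8 |   4 | bdadbbcabecbdac
   9 |  12 | becbdac
  10 |  18 | c
  11 |  10 | cabecbdac
  12 |  14 | cbdac
  13 |  16 | dac
  14 |   5 | dadbbcabecbdac
  15 |   7 | dbbcabecbdac
  16 |   1 | debbdadbbcabecbdac
  17 |   2 | ebbdadbbcabecbdac
  18 |  13 | ecbdac

SA = [11, 17, 6, 0, 8, 3, 9, 15, 4, 12, 18, 10, 14, 16, 5, 7, 1, 2, 13]
rank  pair      lcp
   1  s[11:],s[17:]  1  'a'
   2  s[17:],s[6:]  1  'a'
   3  s[6:],s[0:]  2  'ad'
   4  s[0:],s[8:]  0  ''
   5  s[8:],s[3:]  2  'bb'
   6  s[3:],s[9:]  1  'b'
   7  s[9:],s[15:]  1  'b'
   8  s[15:],s[4:]  3  'bda'
   9  s[4:],s[12:]  1  'b'
  10  s[12:],s[18:]  0  ''
  11  s[18:],s[10:]  1  'c'
  12  s[10:],s[14:]  1  'c'
  13  s[14:],s[16:]  0  ''
  14  s[16:],s[5:]  2  'da'
  15  s[5:],s[7:]  1  'd'
  16  s[7:],s[1:]  1  'd'
  17  s[1:],s[2:]  0  ''
  18  s[2:],s[13:]  1  'e'

n(n+1)/2 = 19·20/2 = 190
Σ LCP = 0 + 1 + 1 + 2 + 0 + 2 + 1 + 1 + 3 + 1 + 0 + 1 + 1 + 0 + 2 + 1 + 1 + 0 + 1 = 19
distinct = 190 − 19 = 171

171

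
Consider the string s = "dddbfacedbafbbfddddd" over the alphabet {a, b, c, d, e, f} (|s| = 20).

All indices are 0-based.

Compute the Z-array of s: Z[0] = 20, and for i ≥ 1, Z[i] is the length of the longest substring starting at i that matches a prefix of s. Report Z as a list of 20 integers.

[20, 2, 1, 0, 0, 0, 0, 0, 1, 0, 0, 0, 0, 0, 0, 3, 3, 3, 2, 1]

Z[0]=20
i=1: fresh scan; Z[1]=2 scan→box=[1,3)
i=2: min(r-i=1, Z[1]=2)=1; Z[2]=1
i=3: fresh scan; Z[3]=0
i=4: fresh scan; Z[4]=0
i=5: fresh scan; Z[5]=0
i=6: fresh scan; Z[6]=0
i=7: fresh scan; Z[7]=0
i=8: fresh scan; Z[8]=1 scan→box=[8,9)
i=9: fresh scan; Z[9]=0
i=10: fresh scan; Z[10]=0
i=11: fresh scan; Z[11]=0
i=12: fresh scan; Z[12]=0
i=13: fresh scan; Z[13]=0
i=14: fresh scan; Z[14]=0
i=15: fresh scan; Z[15]=3 scan→box=[15,18)
i=16: min(r-i=2, Z[1]=2)=2; Z[16]=3 scan→box=[16,19)
i=17: min(r-i=2, Z[1]=2)=2; Z[17]=3 scan→box=[17,20)
i=18: min(r-i=2, Z[1]=2)=2; Z[18]=2
i=19: min(r-i=1, Z[2]=1)=1; Z[19]=1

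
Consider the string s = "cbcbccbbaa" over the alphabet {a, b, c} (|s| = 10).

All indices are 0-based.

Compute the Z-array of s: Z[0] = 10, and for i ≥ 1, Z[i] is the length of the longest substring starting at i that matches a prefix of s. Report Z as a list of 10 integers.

[10, 0, 3, 0, 1, 2, 0, 0, 0, 0]

Z[0]=10
i=1: i≥r, start 0; Z[1]=0
i=2: i≥r, start 0; Z[2]=3 scan→box=[2,5)
i=3: min(r-i=2, Z[1]=0)=0; Z[3]=0
i=4: min(r-i=1, Z[2]=3)=1; Z[4]=1
i=5: i≥r, start 0; Z[5]=2 scan→box=[5,7)
i=6: min(r-i=1, Z[1]=0)=0; Z[6]=0
i=7: i≥r, start 0; Z[7]=0
i=8: i≥r, start 0; Z[8]=0
i=9: i≥r, start 0; Z[9]=0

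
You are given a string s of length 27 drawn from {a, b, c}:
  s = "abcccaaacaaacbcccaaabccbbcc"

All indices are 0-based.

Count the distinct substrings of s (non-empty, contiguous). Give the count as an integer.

311

rank→(start, suffix):
  0 → (17, 'aaabccbbcc')
  1 → (5, 'aaacaaacbcccaaabccbbcc')
  2 → (9, 'aaacbcccaaabccbbcc')
  3 → (18, 'aabccbbcc')
  4 → (6, 'aacaaacbcccaaabccbbcc')
  5 → (10, 'aacbcccaaabccbbcc')
  6 → (19, 'abccbbcc')
  7 → (0, 'abcccaaacaaacbcccaaabccbbcc')
  8 → (7, 'acaaacbcccaaabccbbcc')
  9 → (11, 'acbcccaaabccbbcc')
  10 → (23, 'bbcc')
  11 → (24, 'bcc')
  12 → (20, 'bccbbcc')
  13 → (13, 'bcccaaabccbbcc')
  14 → (1, 'bcccaaacaaacbcccaaabccbbcc')
  15 → (26, 'c')
  16 → (16, 'caaabccbbcc')
  17 → (4, 'caaacaaacbcccaaabccbbcc')
  18 → (8, 'caaacbcccaaabccbbcc')
  19 → (22, 'cbbcc')
  20 → (12, 'cbcccaaabccbbcc')
  21 → (25, 'cc')
  22 → (15, 'ccaaabccbbcc')
  23 → (3, 'ccaaacaaacbcccaaabccbbcc')
  24 → (21, 'ccbbcc')
  25 → (14, 'cccaaabccbbcc')
  26 → (2, 'cccaaacaaacbcccaaabccbbcc')

SA = [17, 5, 9, 18, 6, 10, 19, 0, 7, 11, 23, 24, 20, 13, 1, 26, 16, 4, 8, 22, 12, 25, 15, 3, 21, 14, 2]
[i] adj suffixes → lcp
  [1] 17/5 → 3 ('aaa')
  [2] 5/9 → 4 ('aaac')
  [3] 9/18 → 2 ('aa')
  [4] 18/6 → 2 ('aa')
  [5] 6/10 → 3 ('aac')
  [6] 10/19 → 1 ('a')
  [7] 19/0 → 4 ('abcc')
  [8] 0/7 → 1 ('a')
  [9] 7/11 → 2 ('ac')
  [10] 11/23 → 0 ('')
  [11] 23/24 → 1 ('b')
  [12] 24/20 → 3 ('bcc')
  [13] 20/13 → 3 ('bcc')
  [14] 13/1 → 7 ('bcccaaa')
  [15] 1/26 → 0 ('')
  [16] 26/16 → 1 ('c')
  [17] 16/4 → 4 ('caaa')
  [18] 4/8 → 5 ('caaac')
  [19] 8/22 → 1 ('c')
  [20] 22/12 → 2 ('cb')
  [21] 12/25 → 1 ('c')
  [22] 25/15 → 2 ('cc')
  [23] 15/3 → 5 ('ccaaa')
  [24] 3/21 → 2 ('cc')
  [25] 21/14 → 2 ('cc')
  [26] 14/2 → 6 ('cccaaa')

n(n+1)/2 = 27·28/2 = 378
Σ LCP = 0 + 3 + 4 + 2 + 2 + 3 + 1 + 4 + 1 + 2 + 0 + 1 + 3 + 3 + 7 + 0 + 1 + 4 + 5 + 1 + 2 + 1 + 2 + 5 + 2 + 2 + 6 = 67
distinct = 378 − 67 = 311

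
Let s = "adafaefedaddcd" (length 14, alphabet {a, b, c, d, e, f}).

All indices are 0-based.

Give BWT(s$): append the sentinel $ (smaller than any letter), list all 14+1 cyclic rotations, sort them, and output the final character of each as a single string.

rank  rotation         last
    0  $adafaefedaddcd  d
    1  adafaefedaddcd$  $
    2  addcd$adafaefed  d
    3  aefedaddcd$adaf  f
    4  afaefedaddcd$ad  d
    5  cd$adafaefedadd  d
    6  d$adafaefedaddc  c
    7  daddcd$adafaefe  e
    8  dafaefedaddcd$a  a
    9  dcd$adafaefedad  d
   10  ddcd$adafaefeda  a
   11  edaddcd$adafaef  f
   12  efedaddcd$adafa  a
   13  faefedaddcd$ada  a
   14  fedaddcd$adafae  e

d$dfddceadafaae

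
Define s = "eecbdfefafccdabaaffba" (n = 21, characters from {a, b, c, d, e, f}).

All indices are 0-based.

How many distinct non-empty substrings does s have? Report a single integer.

214

sorted suffixes:
  #0 SA[0]=20  'a'
  #1 SA[1]=15  'aaffba'
  #2 SA[2]=13  'abaaffba'
  #3 SA[3]=8  'afccdabaaffba'
  #4 SA[4]=16  'affba'
  #5 SA[5]=19  'ba'
  #6 SA[6]=14  'baaffba'
  #7 SA[7]=3  'bdfefafccdabaaffba'
  #8 SA[8]=2  'cbdfefafccdabaaffba'
  #9 SA[9]=10  'ccdabaaffba'
  #10 SA[10]=11  'cdabaaffba'
  #11 SA[11]=12  'dabaaffba'
  #12 SA[12]=4  'dfefafccdabaaffba'
  #13 SA[13]=1  'ecbdfefafccdabaaffba'
  #14 SA[14]=0  'eecbdfefafccdabaaffba'
  #15 SA[15]=6  'efafccdabaaffba'
  #16 SA[16]=7  'fafccdabaaffba'
  #17 SA[17]=18  'fba'
  #18 SA[18]=9  'fccdabaaffba'
  #19 SA[19]=5  'fefafccdabaaffba'
  #20 SA[20]=17  'ffba'

SA = [20, 15, 13, 8, 16, 19, 14, 3, 2, 10, 11, 12, 4, 1, 0, 6, 7, 18, 9, 5, 17]
i: (SA[i-1],SA[i]) lcp shared
  1: (20,15) 1 'a'
  2: (15,13) 1 'a'
  3: (13,8) 1 'a'
  4: (8,16) 2 'af'
  5: (16,19) 0 ''
  6: (19,14) 2 'ba'
  7: (14,3) 1 'b'
  8: (3,2) 0 ''
  9: (2,10) 1 'c'
  10: (10,11) 1 'c'
  11: (11,12) 0 ''
  12: (12,4) 1 'd'
  13: (4,1) 0 ''
  14: (1,0) 1 'e'
  15: (0,6) 1 'e'
  16: (6,7) 0 ''
  17: (7,18) 1 'f'
  18: (18,9) 1 'f'
  19: (9,5) 1 'f'
  20: (5,17) 1 'f'

n(n+1)/2 = 21·22/2 = 231
Σ LCP = 0 + 1 + 1 + 1 + 2 + 0 + 2 + 1 + 0 + 1 + 1 + 0 + 1 + 0 + 1 + 1 + 0 + 1 + 1 + 1 + 1 = 17
distinct = 231 − 17 = 214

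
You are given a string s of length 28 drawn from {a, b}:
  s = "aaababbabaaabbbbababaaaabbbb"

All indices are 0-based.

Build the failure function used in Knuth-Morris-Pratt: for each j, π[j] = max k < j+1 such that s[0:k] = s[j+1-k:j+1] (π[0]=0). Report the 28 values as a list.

[0, 1, 2, 0, 1, 0, 0, 1, 0, 1, 2, 3, 4, 0, 0, 0, 1, 0, 1, 0, 1, 2, 3, 3, 4, 0, 0, 0]

π[0] = 0
j=1 s[j]='a': π[1]=1 (border 'a')
j=2 s[j]='a': π[2]=2 (border 'aa')
j=3 s[j]='b': k: 2→1→0; π[3]=0 (border '')
j=4 s[j]='a': π[4]=1 (border 'a')
j=5 s[j]='b': k: 1→0; π[5]=0 (border '')
j=6 s[j]='b': π[6]=0 (border '')
j=7 s[j]='a': π[7]=1 (border 'a')
j=8 s[j]='b': k: 1→0; π[8]=0 (border '')
j=9 s[j]='a': π[9]=1 (border 'a')
j=10 s[j]='a': π[10]=2 (border 'aa')
j=11 s[j]='a': π[11]=3 (border 'aaa')
j=12 s[j]='b': π[12]=4 (border 'aaab')
j=13 s[j]='b': k: 4→0; π[13]=0 (border '')
j=14 s[j]='b': π[14]=0 (border '')
j=15 s[j]='b': π[15]=0 (border '')
j=16 s[j]='a': π[16]=1 (border 'a')
j=17 s[j]='b': k: 1→0; π[17]=0 (border '')
j=18 s[j]='a': π[18]=1 (border 'a')
j=19 s[j]='b': k: 1→0; π[19]=0 (border '')
j=20 s[j]='a': π[20]=1 (border 'a')
j=21 s[j]='a': π[21]=2 (border 'aa')
j=22 s[j]='a': π[22]=3 (border 'aaa')
j=23 s[j]='a': k: 3→2; π[23]=3 (border 'aaa')
j=24 s[j]='b': π[24]=4 (border 'aaab')
j=25 s[j]='b': k: 4→0; π[25]=0 (border '')
j=26 s[j]='b': π[26]=0 (border '')
j=27 s[j]='b': π[27]=0 (border '')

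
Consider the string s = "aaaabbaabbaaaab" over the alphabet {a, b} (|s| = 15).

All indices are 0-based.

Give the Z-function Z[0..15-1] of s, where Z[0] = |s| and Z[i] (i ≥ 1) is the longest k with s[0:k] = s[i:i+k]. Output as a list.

[15, 3, 2, 1, 0, 0, 2, 1, 0, 0, 5, 3, 2, 1, 0]

Z[0]=15
i=1: outside box; Z[1]=3 extend→box=[1,4)
i=2: min(r-i=2, Z[1]=3)=2; Z[2]=2
i=3: min(r-i=1, Z[2]=2)=1; Z[3]=1
i=4: outside box; Z[4]=0
i=5: outside box; Z[5]=0
i=6: outside box; Z[6]=2 extend→box=[6,8)
i=7: min(r-i=1, Z[1]=3)=1; Z[7]=1
i=8: outside box; Z[8]=0
i=9: outside box; Z[9]=0
i=10: outside box; Z[10]=5 extend→box=[10,15)
i=11: min(r-i=4, Z[1]=3)=3; Z[11]=3
i=12: min(r-i=3, Z[2]=2)=2; Z[12]=2
i=13: min(r-i=2, Z[3]=1)=1; Z[13]=1
i=14: min(r-i=1, Z[4]=0)=0; Z[14]=0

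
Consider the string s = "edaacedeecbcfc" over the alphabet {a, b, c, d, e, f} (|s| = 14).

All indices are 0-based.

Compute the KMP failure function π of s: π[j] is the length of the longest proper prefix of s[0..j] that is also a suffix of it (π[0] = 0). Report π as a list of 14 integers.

[0, 0, 0, 0, 0, 1, 2, 1, 1, 0, 0, 0, 0, 0]

π[0] = 0
j=1 s[j]='d': π[1]=0 (border '')
j=2 s[j]='a': π[2]=0 (border '')
j=3 s[j]='a': π[3]=0 (border '')
j=4 s[j]='c': π[4]=0 (border '')
j=5 s[j]='e': π[5]=1 (border 'e')
j=6 s[j]='d': π[6]=2 (border 'ed')
j=7 s[j]='e': k: 2→0; π[7]=1 (border 'e')
j=8 s[j]='e': k: 1→0; π[8]=1 (border 'e')
j=9 s[j]='c': k: 1→0; π[9]=0 (border '')
j=10 s[j]='b': π[10]=0 (border '')
j=11 s[j]='c': π[11]=0 (border '')
j=12 s[j]='f': π[12]=0 (border '')
j=13 s[j]='c': π[13]=0 (border '')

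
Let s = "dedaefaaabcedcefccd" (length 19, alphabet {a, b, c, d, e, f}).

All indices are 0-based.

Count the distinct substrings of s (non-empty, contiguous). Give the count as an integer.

rank→(start, suffix):
  0 → (6, 'aaabcedcefccd')
  1 → (7, 'aabcedcefccd')
  2 → (8, 'abcedcefccd')
  3 → (3, 'aefaaabcedcefccd')
  4 → (9, 'bcedcefccd')
  5 → (16, 'ccd')
  6 → (17, 'cd')
  7 → (10, 'cedcefccd')
  8 → (13, 'cefccd')
  9 → (18, 'd')
  10 → (2, 'daefaaabcedcefccd')
  11 → (12, 'dcefccd')
  12 → (0, 'dedaefaaabcedcefccd')
  13 → (1, 'edaefaaabcedcefccd')
  14 → (11, 'edcefccd')
  15 → (4, 'efaaabcedcefccd')
  16 → (14, 'efccd')
  17 → (5, 'faaabcedcefccd')
  18 → (15, 'fccd')

SA = [6, 7, 8, 3, 9, 16, 17, 10, 13, 18, 2, 12, 0, 1, 11, 4, 14, 5, 15]
[i] adj suffixes → lcp
  [1] 6/7 → 2 ('aa')
  [2] 7/8 → 1 ('a')
  [3] 8/3 → 1 ('a')
  [4] 3/9 → 0 ('')
  [5] 9/16 → 0 ('')
  [6] 16/17 → 1 ('c')
  [7] 17/10 → 1 ('c')
  [8] 10/13 → 2 ('ce')
  [9] 13/18 → 0 ('')
  [10] 18/2 → 1 ('d')
  [11] 2/12 → 1 ('d')
  [12] 12/0 → 1 ('d')
  [13] 0/1 → 0 ('')
  [14] 1/11 → 2 ('ed')
  [15] 11/4 → 1 ('e')
  [16] 4/14 → 2 ('ef')
  [17] 14/5 → 0 ('')
  [18] 5/15 → 1 ('f')

n(n+1)/2 = 19·20/2 = 190
Σ LCP = 0 + 2 + 1 + 1 + 0 + 0 + 1 + 1 + 2 + 0 + 1 + 1 + 1 + 0 + 2 + 1 + 2 + 0 + 1 = 17
distinct = 190 − 17 = 173

173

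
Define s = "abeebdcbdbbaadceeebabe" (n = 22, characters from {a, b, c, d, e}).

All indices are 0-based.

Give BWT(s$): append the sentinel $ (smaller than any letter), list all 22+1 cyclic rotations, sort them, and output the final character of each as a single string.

ebb$abedceaaddbbabeeebc

rank  rotation                 last
    0  $abeebdcbdbbaadceeebabe  e
    1  aadceeebabe$abeebdcbdbb  b
    2  abe$abeebdcbdbbaadceeeb  b
    3  abeebdcbdbbaadceeebabe$  $
    4  adceeebabe$abeebdcbdbba  a
    5  baadceeebabe$abeebdcbdb  b
    6  babe$abeebdcbdbbaadceee  e
    7  bbaadceeebabe$abeebdcbd  d
    8  bdbbaadceeebabe$abeebdc  c
    9  bdcbdbbaadceeebabe$abee  e
   10  be$abeebdcbdbbaadceeeba  a
   11  beebdcbdbbaadceeebabe$a  a
   12  cbdbbaadceeebabe$abeebd  d
   13  ceeebabe$abeebdcbdbbaad  d
   14  dbbaadceeebabe$abeebdcb  b
   15  dcbdbbaadceeebabe$abeeb  b
   16  dceeebabe$abeebdcbdbbaa  a
   17  e$abeebdcbdbbaadceeebab  b
   18  ebabe$abeebdcbdbbaadcee  e
   19  ebdcbdbbaadceeebabe$abe  e
   20  eebabe$abeebdcbdbbaadce  e
   21  eebdcbdbbaadceeebabe$ab  b
   22  eeebabe$abeebdcbdbbaadc  c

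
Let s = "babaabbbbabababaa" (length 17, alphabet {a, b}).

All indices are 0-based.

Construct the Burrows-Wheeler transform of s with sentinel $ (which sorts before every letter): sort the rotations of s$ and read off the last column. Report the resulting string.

aabbbbbbaaaa$abbba

rank  rotation            last
    0  $babaabbbbabababaa  a
    1  a$babaabbbbabababa  a
    2  aa$babaabbbbababab  b
    3  aabbbbabababaa$bab  b
    4  abaa$babaabbbbabab  b
    5  abaabbbbabababaa$b  b
    6  ababaa$babaabbbbab  b
    7  abababaa$babaabbbb  b
    8  abbbbabababaa$baba  a
    9  baa$babaabbbbababa  a
   10  baabbbbabababaa$ba  a
   11  babaa$babaabbbbaba  a
   12  babaabbbbabababaa$  $
   13  bababaa$babaabbbba  a
   14  babababaa$babaabbb  b
   15  bbabababaa$babaabb  b
   16  bbbabababaa$babaab  b
   17  bbbbabababaa$babaa  a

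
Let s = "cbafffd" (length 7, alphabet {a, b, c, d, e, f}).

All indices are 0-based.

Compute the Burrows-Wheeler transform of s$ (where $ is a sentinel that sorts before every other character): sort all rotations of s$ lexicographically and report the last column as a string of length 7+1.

rank  rotation  last
    0  $cbafffd  d
    1  afffd$cb  b
    2  bafffd$c  c
    3  cbafffd$  $
    4  d$cbafff  f
    5  fd$cbaff  f
    6  ffd$cbaf  f
    7  fffd$cba  a

dbc$fffa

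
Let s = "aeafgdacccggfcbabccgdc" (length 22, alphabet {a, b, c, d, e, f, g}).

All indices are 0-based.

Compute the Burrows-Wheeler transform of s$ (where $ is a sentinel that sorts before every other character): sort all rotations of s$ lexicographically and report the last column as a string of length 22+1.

cbd$ecadfabcccggagafcgc

rank  rotation                 last
    0  $aeafgdacccggfcbabccgdc  c
    1  abccgdc$aeafgdacccggfcb  b
    2  acccggfcbabccgdc$aeafgd  d
    3  aeafgdacccggfcbabccgdc$  $
    4  afgdacccggfcbabccgdc$ae  e
    5  babccgdc$aeafgdacccggfc  c
    6  bccgdc$aeafgdacccggfcba  a
    7  c$aeafgdacccggfcbabccgd  d
    8  cbabccgdc$aeafgdacccggf  f
    9  cccggfcbabccgdc$aeafgda  a
   10  ccgdc$aeafgdacccggfcbab  b
   11  ccggfcbabccgdc$aeafgdac  c
   12  cgdc$aeafgdacccggfcbabc  c
   13  cggfcbabccgdc$aeafgdacc  c
   14  dacccggfcbabccgdc$aeafg  g
   15  dc$aeafgdacccggfcbabccg  g
   16  eafgdacccggfcbabccgdc$a  a
   17  fcbabccgdc$aeafgdacccgg  g
   18  fgdacccggfcbabccgdc$aea  a
   19  gdacccggfcbabccgdc$aeaf  f
   20  gdc$aeafgdacccggfcbabcc  c
   21  gfcbabccgdc$aeafgdacccg  g
   22  ggfcbabccgdc$aeafgdaccc  c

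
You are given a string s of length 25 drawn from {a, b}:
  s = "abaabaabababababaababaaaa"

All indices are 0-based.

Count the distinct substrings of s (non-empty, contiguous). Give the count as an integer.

rank→(start, suffix):
  0 → (24, 'a')
  1 → (23, 'aa')
  2 → (22, 'aaa')
  3 → (21, 'aaaa')
  4 → (2, 'aabaabababababaababaaaa')
  5 → (16, 'aababaaaa')
  6 → (5, 'aabababababaababaaaa')
  7 → (19, 'abaaaa')
  8 → (0, 'abaabaabababababaababaaaa')
  9 → (14, 'abaababaaaa')
  10 → (3, 'abaabababababaababaaaa')
  11 → (17, 'ababaaaa')
  12 → (12, 'ababaababaaaa')
  13 → (10, 'abababaababaaaa')
  14 → (8, 'ababababaababaaaa')
  15 → (6, 'abababababaababaaaa')
  16 → (20, 'baaaa')
  17 → (1, 'baabaabababababaababaaaa')
  18 → (15, 'baababaaaa')
  19 → (4, 'baabababababaababaaaa')
  20 → (18, 'babaaaa')
  21 → (13, 'babaababaaaa')
  22 → (11, 'bababaababaaaa')
  23 → (9, 'babababaababaaaa')
  24 → (7, 'bababababaababaaaa')

SA = [24, 23, 22, 21, 2, 16, 5, 19, 0, 14, 3, 17, 12, 10, 8, 6, 20, 1, 15, 4, 18, 13, 11, 9, 7]
[i] adj suffixes → lcp
  [1] 24/23 → 1 ('a')
  [2] 23/22 → 2 ('aa')
  [3] 22/21 → 3 ('aaa')
  [4] 21/2 → 2 ('aa')
  [5] 2/16 → 4 ('aaba')
  [6] 16/5 → 6 ('aababa')
  [7] 5/19 → 1 ('a')
  [8] 19/0 → 4 ('abaa')
  [9] 0/14 → 6 ('abaaba')
  [10] 14/3 → 8 ('abaababa')
  [11] 3/17 → 3 ('aba')
  [12] 17/12 → 6 ('ababaa')
  [13] 12/10 → 5 ('ababa')
  [14] 10/8 → 7 ('abababa')
  [15] 8/6 → 9 ('ababababa')
  [16] 6/20 → 0 ('')
  [17] 20/1 → 3 ('baa')
  [18] 1/15 → 5 ('baaba')
  [19] 15/4 → 7 ('baababa')
  [20] 4/18 → 2 ('ba')
  [21] 18/13 → 5 ('babaa')
  [22] 13/11 → 4 ('baba')
  [23] 11/9 → 6 ('bababa')
  [24] 9/7 → 8 ('babababa')

n(n+1)/2 = 25·26/2 = 325
Σ LCP = 0 + 1 + 2 + 3 + 2 + 4 + 6 + 1 + 4 + 6 + 8 + 3 + 6 + 5 + 7 + 9 + 0 + 3 + 5 + 7 + 2 + 5 + 4 + 6 + 8 = 107
distinct = 325 − 107 = 218

218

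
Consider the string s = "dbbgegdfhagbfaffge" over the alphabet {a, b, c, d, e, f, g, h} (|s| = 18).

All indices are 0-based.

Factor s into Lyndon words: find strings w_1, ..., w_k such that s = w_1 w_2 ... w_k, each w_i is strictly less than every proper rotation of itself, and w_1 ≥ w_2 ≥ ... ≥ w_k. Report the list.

["d", "bbgegdfh", "agbf", "affge"]

emit factor 1: 'd' (i=0, period=1)
emit factor 2: 'bbgegdfh' (i=1, period=8)
emit factor 3: 'agbf' (i=9, period=4)
emit factor 4: 'affge' (i=13, period=5)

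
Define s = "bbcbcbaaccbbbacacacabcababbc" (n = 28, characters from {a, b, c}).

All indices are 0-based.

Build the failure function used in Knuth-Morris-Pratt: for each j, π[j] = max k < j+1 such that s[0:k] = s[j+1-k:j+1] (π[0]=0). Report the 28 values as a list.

π[0] = 0
j=1 s[j]='b': π[1]=1 (border 'b')
j=2 s[j]='c': k: 1→0; π[2]=0 (border '')
j=3 s[j]='b': π[3]=1 (border 'b')
j=4 s[j]='c': k: 1→0; π[4]=0 (border '')
j=5 s[j]='b': π[5]=1 (border 'b')
j=6 s[j]='a': k: 1→0; π[6]=0 (border '')
j=7 s[j]='a': π[7]=0 (border '')
j=8 s[j]='c': π[8]=0 (border '')
j=9 s[j]='c': π[9]=0 (border '')
j=10 s[j]='b': π[10]=1 (border 'b')
j=11 s[j]='b': π[11]=2 (border 'bb')
j=12 s[j]='b': k: 2→1; π[12]=2 (border 'bb')
j=13 s[j]='a': k: 2→1→0; π[13]=0 (border '')
j=14 s[j]='c': π[14]=0 (border '')
j=15 s[j]='a': π[15]=0 (border '')
j=16 s[j]='c': π[16]=0 (border '')
j=17 s[j]='a': π[17]=0 (border '')
j=18 s[j]='c': π[18]=0 (border '')
j=19 s[j]='a': π[19]=0 (border '')
j=20 s[j]='b': π[20]=1 (border 'b')
j=21 s[j]='c': k: 1→0; π[21]=0 (border '')
j=22 s[j]='a': π[22]=0 (border '')
j=23 s[j]='b': π[23]=1 (border 'b')
j=24 s[j]='a': k: 1→0; π[24]=0 (border '')
j=25 s[j]='b': π[25]=1 (border 'b')
j=26 s[j]='b': π[26]=2 (border 'bb')
j=27 s[j]='c': π[27]=3 (border 'bbc')

[0, 1, 0, 1, 0, 1, 0, 0, 0, 0, 1, 2, 2, 0, 0, 0, 0, 0, 0, 0, 1, 0, 0, 1, 0, 1, 2, 3]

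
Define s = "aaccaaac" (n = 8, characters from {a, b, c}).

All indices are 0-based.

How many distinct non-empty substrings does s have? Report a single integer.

26

rank | idx | suffix
   0 |   4 | aaac
   1 |   5 | aac
   2 |   0 | aaccaaac
   3 |   6 | ac
   4 |   1 | accaaac
   5 |   7 | c
   6 |   3 | caaac
   7 |   2 | ccaaac

SA = [4, 5, 0, 6, 1, 7, 3, 2]
[i] adj suffixes → lcp
  [1] 4/5 → 2 ('aa')
  [2] 5/0 → 3 ('aac')
  [3] 0/6 → 1 ('a')
  [4] 6/1 → 2 ('ac')
  [5] 1/7 → 0 ('')
  [6] 7/3 → 1 ('c')
  [7] 3/2 → 1 ('c')

n(n+1)/2 = 8·9/2 = 36
Σ LCP = 0 + 2 + 3 + 1 + 2 + 0 + 1 + 1 = 10
distinct = 36 − 10 = 26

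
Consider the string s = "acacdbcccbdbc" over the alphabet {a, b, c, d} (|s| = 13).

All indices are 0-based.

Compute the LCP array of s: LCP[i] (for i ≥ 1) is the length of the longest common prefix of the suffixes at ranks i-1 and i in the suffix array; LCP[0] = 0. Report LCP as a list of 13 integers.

[0, 2, 0, 2, 1, 0, 1, 1, 1, 2, 1, 0, 3]

rank | idx | suffix
   0 |   0 | acacdbcccbdbc
   1 |   2 | acdbcccbdbc
   2 |  11 | bc
   3 |   5 | bcccbdbc
   4 |   9 | bdbc
   5 |  12 | c
   6 |   1 | cacdbcccbdbc
   7 |   8 | cbdbc
   8 |   7 | ccbdbc
   9 |   6 | cccbdbc
  10 |   3 | cdbcccbdbc
  11 |  10 | dbc
  12 |   4 | dbcccbdbc

SA = [0, 2, 11, 5, 9, 12, 1, 8, 7, 6, 3, 10, 4]
[i] adj suffixes → lcp
  [1] 0/2 → 2 ('ac')
  [2] 2/11 → 0 ('')
  [3] 11/5 → 2 ('bc')
  [4] 5/9 → 1 ('b')
  [5] 9/12 → 0 ('')
  [6] 12/1 → 1 ('c')
  [7] 1/8 → 1 ('c')
  [8] 8/7 → 1 ('c')
  [9] 7/6 → 2 ('cc')
  [10] 6/3 → 1 ('c')
  [11] 3/10 → 0 ('')
  [12] 10/4 → 3 ('dbc')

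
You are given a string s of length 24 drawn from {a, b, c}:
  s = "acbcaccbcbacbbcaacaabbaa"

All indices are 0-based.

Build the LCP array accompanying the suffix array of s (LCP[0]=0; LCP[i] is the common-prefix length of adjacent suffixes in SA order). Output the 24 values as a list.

sorted suffixes:
  #0 SA[0]=23  'a'
  #1 SA[1]=22  'aa'
  #2 SA[2]=18  'aabbaa'
  #3 SA[3]=15  'aacaabbaa'
  #4 SA[4]=19  'abbaa'
  #5 SA[5]=16  'acaabbaa'
  #6 SA[6]=10  'acbbcaacaabbaa'
  #7 SA[7]=0  'acbcaccbcbacbbcaacaabbaa'
  #8 SA[8]=4  'accbcbacbbcaacaabbaa'
  #9 SA[9]=21  'baa'
  #10 SA[10]=9  'bacbbcaacaabbaa'
  #11 SA[11]=20  'bbaa'
  #12 SA[12]=12  'bbcaacaabbaa'
  #13 SA[13]=13  'bcaacaabbaa'
  #14 SA[14]=2  'bcaccbcbacbbcaacaabbaa'
  #15 SA[15]=7  'bcbacbbcaacaabbaa'
  #16 SA[16]=17  'caabbaa'
  #17 SA[17]=14  'caacaabbaa'
  #18 SA[18]=3  'caccbcbacbbcaacaabbaa'
  #19 SA[19]=8  'cbacbbcaacaabbaa'
  #20 SA[20]=11  'cbbcaacaabbaa'
  #21 SA[21]=1  'cbcaccbcbacbbcaacaabbaa'
  #22 SA[22]=6  'cbcbacbbcaacaabbaa'
  #23 SA[23]=5  'ccbcbacbbcaacaabbaa'

SA = [23, 22, 18, 15, 19, 16, 10, 0, 4, 21, 9, 20, 12, 13, 2, 7, 17, 14, 3, 8, 11, 1, 6, 5]
i: (SA[i-1],SA[i]) lcp shared
  1: (23,22) 1 'a'
  2: (22,18) 2 'aa'
  3: (18,15) 2 'aa'
  4: (15,19) 1 'a'
  5: (19,16) 1 'a'
  6: (16,10) 2 'ac'
  7: (10,0) 3 'acb'
  8: (0,4) 2 'ac'
  9: (4,21) 0 ''
  10: (21,9) 2 'ba'
  11: (9,20) 1 'b'
  12: (20,12) 2 'bb'
  13: (12,13) 1 'b'
  14: (13,2) 3 'bca'
  15: (2,7) 2 'bc'
  16: (7,17) 0 ''
  17: (17,14) 3 'caa'
  18: (14,3) 2 'ca'
  19: (3,8) 1 'c'
  20: (8,11) 2 'cb'
  21: (11,1) 2 'cb'
  22: (1,6) 3 'cbc'
  23: (6,5) 1 'c'

[0, 1, 2, 2, 1, 1, 2, 3, 2, 0, 2, 1, 2, 1, 3, 2, 0, 3, 2, 1, 2, 2, 3, 1]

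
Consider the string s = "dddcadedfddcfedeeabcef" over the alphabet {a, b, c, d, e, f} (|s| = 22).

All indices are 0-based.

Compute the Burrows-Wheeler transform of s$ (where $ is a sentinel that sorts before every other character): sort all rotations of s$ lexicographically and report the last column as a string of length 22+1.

rank  rotation                 last
    0  $dddcadedfddcfedeeabcef  f
    1  abcef$dddcadedfddcfedee  e
    2  adedfddcfedeeabcef$dddc  c
    3  bcef$dddcadedfddcfedeea  a
    4  cadedfddcfedeeabcef$ddd  d
    5  cef$dddcadedfddcfedeeab  b
    6  cfedeeabcef$dddcadedfdd  d
    7  dcadedfddcfedeeabcef$dd  d
    8  dcfedeeabcef$dddcadedfd  d
    9  ddcadedfddcfedeeabcef$d  d
   10  ddcfedeeabcef$dddcadedf  f
   11  dddcadedfddcfedeeabcef$  $
   12  dedfddcfedeeabcef$dddca  a
   13  deeabcef$dddcadedfddcfe  e
   14  dfddcfedeeabcef$dddcade  e
   15  eabcef$dddcadedfddcfede  e
   16  edeeabcef$dddcadedfddcf  f
   17  edfddcfedeeabcef$dddcad  d
   18  eeabcef$dddcadedfddcfed  d
   19  ef$dddcadedfddcfedeeabc  c
   20  f$dddcadedfddcfedeeabce  e
   21  fddcfedeeabcef$dddcaded  d
   22  fedeeabcef$dddcadedfddc  c

fecadbddddf$aeeefddcedc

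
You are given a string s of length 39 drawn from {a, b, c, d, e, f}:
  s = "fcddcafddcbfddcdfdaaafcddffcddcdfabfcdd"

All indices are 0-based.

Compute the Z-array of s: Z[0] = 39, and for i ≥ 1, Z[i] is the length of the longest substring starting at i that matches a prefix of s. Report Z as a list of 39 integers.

[39, 0, 0, 0, 0, 0, 1, 0, 0, 0, 0, 1, 0, 0, 0, 0, 1, 0, 0, 0, 0, 4, 0, 0, 0, 1, 5, 0, 0, 0, 0, 0, 1, 0, 0, 4, 0, 0, 0]

Z[0]=39
i=1: fresh scan; Z[1]=0
i=2: fresh scan; Z[2]=0
i=3: fresh scan; Z[3]=0
i=4: fresh scan; Z[4]=0
i=5: fresh scan; Z[5]=0
i=6: fresh scan; Z[6]=1 grow→box=[6,7)
i=7: fresh scan; Z[7]=0
i=8: fresh scan; Z[8]=0
i=9: fresh scan; Z[9]=0
i=10: fresh scan; Z[10]=0
i=11: fresh scan; Z[11]=1 grow→box=[11,12)
i=12: fresh scan; Z[12]=0
i=13: fresh scan; Z[13]=0
i=14: fresh scan; Z[14]=0
i=15: fresh scan; Z[15]=0
i=16: fresh scan; Z[16]=1 grow→box=[16,17)
i=17: fresh scan; Z[17]=0
i=18: fresh scan; Z[18]=0
i=19: fresh scan; Z[19]=0
i=20: fresh scan; Z[20]=0
i=21: fresh scan; Z[21]=4 grow→box=[21,25)
i=22: min(r-i=3, Z[1]=0)=0; Z[22]=0
i=23: min(r-i=2, Z[2]=0)=0; Z[23]=0
i=24: min(r-i=1, Z[3]=0)=0; Z[24]=0
i=25: fresh scan; Z[25]=1 grow→box=[25,26)
i=26: fresh scan; Z[26]=5 grow→box=[26,31)
i=27: min(r-i=4, Z[1]=0)=0; Z[27]=0
i=28: min(r-i=3, Z[2]=0)=0; Z[28]=0
i=29: min(r-i=2, Z[3]=0)=0; Z[29]=0
i=30: min(r-i=1, Z[4]=0)=0; Z[30]=0
i=31: fresh scan; Z[31]=0
i=32: fresh scan; Z[32]=1 grow→box=[32,33)
i=33: fresh scan; Z[33]=0
i=34: fresh scan; Z[34]=0
i=35: fresh scan; Z[35]=4 grow→box=[35,39)
i=36: min(r-i=3, Z[1]=0)=0; Z[36]=0
i=37: min(r-i=2, Z[2]=0)=0; Z[37]=0
i=38: min(r-i=1, Z[3]=0)=0; Z[38]=0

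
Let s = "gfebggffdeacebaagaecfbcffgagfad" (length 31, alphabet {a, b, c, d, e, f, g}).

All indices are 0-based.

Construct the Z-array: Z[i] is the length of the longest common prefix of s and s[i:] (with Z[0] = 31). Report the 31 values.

Z[0]=31
i=1: i≥r, start 0; Z[1]=0
i=2: i≥r, start 0; Z[2]=0
i=3: i≥r, start 0; Z[3]=0
i=4: i≥r, start 0; Z[4]=1 scan→box=[4,5)
i=5: i≥r, start 0; Z[5]=2 scan→box=[5,7)
i=6: min(r-i=1, Z[1]=0)=0; Z[6]=0
i=7: i≥r, start 0; Z[7]=0
i=8: i≥r, start 0; Z[8]=0
i=9: i≥r, start 0; Z[9]=0
i=10: i≥r, start 0; Z[10]=0
i=11: i≥r, start 0; Z[11]=0
i=12: i≥r, start 0; Z[12]=0
i=13: i≥r, start 0; Z[13]=0
i=14: i≥r, start 0; Z[14]=0
i=15: i≥r, start 0; Z[15]=0
i=16: i≥r, start 0; Z[16]=1 scan→box=[16,17)
i=17: i≥r, start 0; Z[17]=0
i=18: i≥r, start 0; Z[18]=0
i=19: i≥r, start 0; Z[19]=0
i=20: i≥r, start 0; Z[20]=0
i=21: i≥r, start 0; Z[21]=0
i=22: i≥r, start 0; Z[22]=0
i=23: i≥r, start 0; Z[23]=0
i=24: i≥r, start 0; Z[24]=0
i=25: i≥r, start 0; Z[25]=1 scan→box=[25,26)
i=26: i≥r, start 0; Z[26]=0
i=27: i≥r, start 0; Z[27]=2 scan→box=[27,29)
i=28: min(r-i=1, Z[1]=0)=0; Z[28]=0
i=29: i≥r, start 0; Z[29]=0
i=30: i≥r, start 0; Z[30]=0

[31, 0, 0, 0, 1, 2, 0, 0, 0, 0, 0, 0, 0, 0, 0, 0, 1, 0, 0, 0, 0, 0, 0, 0, 0, 1, 0, 2, 0, 0, 0]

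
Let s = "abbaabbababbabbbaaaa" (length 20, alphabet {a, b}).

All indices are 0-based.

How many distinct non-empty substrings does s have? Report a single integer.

rank→(start, suffix):
  0 → (19, 'a')
  1 → (18, 'aa')
  2 → (17, 'aaa')
  3 → (16, 'aaaa')
  4 → (3, 'aabbababbabbbaaaa')
  5 → (7, 'ababbabbbaaaa')
  6 → (0, 'abbaabbababbabbbaaaa')
  7 → (4, 'abbababbabbbaaaa')
  8 → (9, 'abbabbbaaaa')
  9 → (12, 'abbbaaaa')
  10 → (15, 'baaaa')
  11 → (2, 'baabbababbabbbaaaa')
  12 → (6, 'bababbabbbaaaa')
  13 → (8, 'babbabbbaaaa')
  14 → (11, 'babbbaaaa')
  15 → (14, 'bbaaaa')
  16 → (1, 'bbaabbababbabbbaaaa')
  17 → (5, 'bbababbabbbaaaa')
  18 → (10, 'bbabbbaaaa')
  19 → (13, 'bbbaaaa')

SA = [19, 18, 17, 16, 3, 7, 0, 4, 9, 12, 15, 2, 6, 8, 11, 14, 1, 5, 10, 13]
i: (SA[i-1],SA[i]) lcp shared
  1: (19,18) 1 'a'
  2: (18,17) 2 'aa'
  3: (17,16) 3 'aaa'
  4: (16,3) 2 'aa'
  5: (3,7) 1 'a'
  6: (7,0) 2 'ab'
  7: (0,4) 4 'abba'
  8: (4,9) 5 'abbab'
  9: (9,12) 3 'abb'
  10: (12,15) 0 ''
  11: (15,2) 3 'baa'
  12: (2,6) 2 'ba'
  13: (6,8) 3 'bab'
  14: (8,11) 4 'babb'
  15: (11,14) 1 'b'
  16: (14,1) 4 'bbaa'
  17: (1,5) 3 'bba'
  18: (5,10) 4 'bbab'
  19: (10,13) 2 'bb'

n(n+1)/2 = 20·21/2 = 210
Σ LCP = 0 + 1 + 2 + 3 + 2 + 1 + 2 + 4 + 5 + 3 + 0 + 3 + 2 + 3 + 4 + 1 + 4 + 3 + 4 + 2 = 49
distinct = 210 − 49 = 161

161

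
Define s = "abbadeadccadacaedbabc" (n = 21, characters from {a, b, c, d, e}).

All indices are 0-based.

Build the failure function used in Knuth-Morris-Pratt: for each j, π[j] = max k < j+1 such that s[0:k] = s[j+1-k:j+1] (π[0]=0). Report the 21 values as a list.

π[0] = 0
j=1 s[j]='b': π[1]=0 (border '')
j=2 s[j]='b': π[2]=0 (border '')
j=3 s[j]='a': π[3]=1 (border 'a')
j=4 s[j]='d': k: 1→0; π[4]=0 (border '')
j=5 s[j]='e': π[5]=0 (border '')
j=6 s[j]='a': π[6]=1 (border 'a')
j=7 s[j]='d': k: 1→0; π[7]=0 (border '')
j=8 s[j]='c': π[8]=0 (border '')
j=9 s[j]='c': π[9]=0 (border '')
j=10 s[j]='a': π[10]=1 (border 'a')
j=11 s[j]='d': k: 1→0; π[11]=0 (border '')
j=12 s[j]='a': π[12]=1 (border 'a')
j=13 s[j]='c': k: 1→0; π[13]=0 (border '')
j=14 s[j]='a': π[14]=1 (border 'a')
j=15 s[j]='e': k: 1→0; π[15]=0 (border '')
j=16 s[j]='d': π[16]=0 (border '')
j=17 s[j]='b': π[17]=0 (border '')
j=18 s[j]='a': π[18]=1 (border 'a')
j=19 s[j]='b': π[19]=2 (border 'ab')
j=20 s[j]='c': k: 2→0; π[20]=0 (border '')

[0, 0, 0, 1, 0, 0, 1, 0, 0, 0, 1, 0, 1, 0, 1, 0, 0, 0, 1, 2, 0]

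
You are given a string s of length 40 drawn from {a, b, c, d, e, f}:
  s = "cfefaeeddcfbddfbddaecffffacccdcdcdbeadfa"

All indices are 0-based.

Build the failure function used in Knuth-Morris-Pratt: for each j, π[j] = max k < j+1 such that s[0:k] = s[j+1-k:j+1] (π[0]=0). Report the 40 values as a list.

[0, 0, 0, 0, 0, 0, 0, 0, 0, 1, 2, 0, 0, 0, 0, 0, 0, 0, 0, 0, 1, 2, 0, 0, 0, 0, 1, 1, 1, 0, 1, 0, 1, 0, 0, 0, 0, 0, 0, 0]

π[0] = 0
j=1 s[j]='f': π[1]=0 (border '')
j=2 s[j]='e': π[2]=0 (border '')
j=3 s[j]='f': π[3]=0 (border '')
j=4 s[j]='a': π[4]=0 (border '')
j=5 s[j]='e': π[5]=0 (border '')
j=6 s[j]='e': π[6]=0 (border '')
j=7 s[j]='d': π[7]=0 (border '')
j=8 s[j]='d': π[8]=0 (border '')
j=9 s[j]='c': π[9]=1 (border 'c')
j=10 s[j]='f': π[10]=2 (border 'cf')
j=11 s[j]='b': k: 2→0; π[11]=0 (border '')
j=12 s[j]='d': π[12]=0 (border '')
j=13 s[j]='d': π[13]=0 (border '')
j=14 s[j]='f': π[14]=0 (border '')
j=15 s[j]='b': π[15]=0 (border '')
j=16 s[j]='d': π[16]=0 (border '')
j=17 s[j]='d': π[17]=0 (border '')
j=18 s[j]='a': π[18]=0 (border '')
j=19 s[j]='e': π[19]=0 (border '')
j=20 s[j]='c': π[20]=1 (border 'c')
j=21 s[j]='f': π[21]=2 (border 'cf')
j=22 s[j]='f': k: 2→0; π[22]=0 (border '')
j=23 s[j]='f': π[23]=0 (border '')
j=24 s[j]='f': π[24]=0 (border '')
j=25 s[j]='a': π[25]=0 (border '')
j=26 s[j]='c': π[26]=1 (border 'c')
j=27 s[j]='c': k: 1→0; π[27]=1 (border 'c')
j=28 s[j]='c': k: 1→0; π[28]=1 (border 'c')
j=29 s[j]='d': k: 1→0; π[29]=0 (border '')
j=30 s[j]='c': π[30]=1 (border 'c')
j=31 s[j]='d': k: 1→0; π[31]=0 (border '')
j=32 s[j]='c': π[32]=1 (border 'c')
j=33 s[j]='d': k: 1→0; π[33]=0 (border '')
j=34 s[j]='b': π[34]=0 (border '')
j=35 s[j]='e': π[35]=0 (border '')
j=36 s[j]='a': π[36]=0 (border '')
j=37 s[j]='d': π[37]=0 (border '')
j=38 s[j]='f': π[38]=0 (border '')
j=39 s[j]='a': π[39]=0 (border '')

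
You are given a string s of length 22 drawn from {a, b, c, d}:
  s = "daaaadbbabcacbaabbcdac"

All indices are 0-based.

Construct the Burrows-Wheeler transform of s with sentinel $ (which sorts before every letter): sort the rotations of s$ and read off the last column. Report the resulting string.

rank  rotation                 last
    0  $daaaadbbabcacbaabbcdac  c
    1  aaaadbbabcacbaabbcdac$d  d
    2  aaadbbabcacbaabbcdac$da  a
    3  aabbcdac$daaaadbbabcacb  b
    4  aadbbabcacbaabbcdac$daa  a
    5  abbcdac$daaaadbbabcacba  a
    6  abcacbaabbcdac$daaaadbb  b
    7  ac$daaaadbbabcacbaabbcd  d
    8  acbaabbcdac$daaaadbbabc  c
    9  adbbabcacbaabbcdac$daaa  a
   10  baabbcdac$daaaadbbabcac  c
   11  babcacbaabbcdac$daaaadb  b
   12  bbabcacbaabbcdac$daaaad  d
   13  bbcdac$daaaadbbabcacbaa  a
   14  bcacbaabbcdac$daaaadbba  a
   15  bcdac$daaaadbbabcacbaab  b
   16  c$daaaadbbabcacbaabbcda  a
   17  cacbaabbcdac$daaaadbbab  b
   18  cbaabbcdac$daaaadbbabca  a
   19  cdac$daaaadbbabcacbaabb  b
   20  daaaadbbabcacbaabbcdac$  $
   21  dac$daaaadbbabcacbaabbc  c
   22  dbbabcacbaabbcdac$daaaa  a

cdabaabdcacbdaababab$ca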